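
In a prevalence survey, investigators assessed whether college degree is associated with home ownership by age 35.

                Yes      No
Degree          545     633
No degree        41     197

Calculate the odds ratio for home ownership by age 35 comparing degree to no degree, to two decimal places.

4.14

Cells: a = 545, b = 633, c = 41, d = 197.
OR = (a·d)/(b·c) = (545 × 197) / (633 × 41) = 107365 / 25953 = 4.13690
The odds of home ownership by age 35 are about 4.14 times as high in the degree group.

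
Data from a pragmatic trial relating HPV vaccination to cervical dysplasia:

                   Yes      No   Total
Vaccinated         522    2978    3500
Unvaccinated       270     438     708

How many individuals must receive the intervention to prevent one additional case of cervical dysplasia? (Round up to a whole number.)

5

Risk in treated group = 522/3500 = 0.14914; risk in control = 270/708 = 0.38136.
Absolute risk reduction = 0.38136 − 0.14914 = 0.23221
NNT = 1 / ARR = 1 / 0.23221 = 4.306 → round up → 5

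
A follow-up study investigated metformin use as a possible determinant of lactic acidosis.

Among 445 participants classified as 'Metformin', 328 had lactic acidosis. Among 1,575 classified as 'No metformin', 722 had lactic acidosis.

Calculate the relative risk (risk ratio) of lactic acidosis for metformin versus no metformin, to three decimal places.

1.608

From the description: a = 328, b = 117, c = 722, d = 853.
Risk in exposed = 328/445 = 0.73708; risk in unexposed = 722/1575 = 0.45841.
RR = 0.73708 / 0.45841 = 1.60789
The risk among the exposed is 1.61 times that among the unexposed.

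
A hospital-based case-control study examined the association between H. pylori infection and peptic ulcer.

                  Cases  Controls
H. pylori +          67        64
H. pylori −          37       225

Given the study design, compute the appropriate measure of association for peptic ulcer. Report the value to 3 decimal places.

6.366

Cells: a = 67, b = 64, c = 37, d = 225.
This is a hospital-based case-control study: participants were sampled on outcome status, so risks in the source population cannot be estimated directly — relative risk is not valid here. The odds ratio is the appropriate measure.
OR = (a·d)/(b·c) = (67 × 225) / (64 × 37) = 15075 / 2368 = 6.36613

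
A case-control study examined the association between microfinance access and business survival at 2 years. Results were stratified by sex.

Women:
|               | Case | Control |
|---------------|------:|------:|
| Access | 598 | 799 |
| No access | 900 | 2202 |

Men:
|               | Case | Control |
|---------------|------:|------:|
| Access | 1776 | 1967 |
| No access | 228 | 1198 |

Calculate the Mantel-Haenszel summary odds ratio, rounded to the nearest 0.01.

OR_MH = Σ(aᵢdᵢ/nᵢ) / Σ(bᵢcᵢ/nᵢ), where nᵢ is the stratum total.
Stratum 1 (Women): n = 4499; a·d/n = 598·2202/4499 = 292.6864; b·c/n = 799·900/4499 = 159.8355
Stratum 2 (Men): n = 5169; a·d/n = 1776·1198/5169 = 411.6169; b·c/n = 1967·228/5169 = 86.7626
OR_MH = (292.6864 + 411.6169) / (159.8355 + 86.7626) = 704.3033 / 246.5981 = 2.85608

2.86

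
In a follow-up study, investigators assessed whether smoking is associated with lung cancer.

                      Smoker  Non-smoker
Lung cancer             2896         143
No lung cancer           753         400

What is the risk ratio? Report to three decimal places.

3.014

Reading the table with exposure as columns: a = 2896 (Smoker, case), b = 753 (Smoker, non-case), c = 143 (Non-smoker, case), d = 400.
Risk in exposed = 2896/3649 = 0.79364; risk in unexposed = 143/543 = 0.26335.
RR = 0.79364 / 0.26335 = 3.01362
The risk among the exposed is 3.01 times that among the unexposed.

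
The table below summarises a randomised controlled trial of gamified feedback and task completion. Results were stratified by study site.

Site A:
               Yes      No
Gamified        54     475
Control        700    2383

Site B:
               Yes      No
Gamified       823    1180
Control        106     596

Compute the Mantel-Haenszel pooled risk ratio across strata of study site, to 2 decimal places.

1.43

RR_MH = Σ(aᵢ·n₀ᵢ/nᵢ) / Σ(cᵢ·n₁ᵢ/nᵢ), with n₁ᵢ = aᵢ+bᵢ (exposed), n₀ᵢ = cᵢ+dᵢ (unexposed), nᵢ = n₁ᵢ+n₀ᵢ.
Stratum 1 (Site A): n₁ = 529, n₀ = 3083, n = 3612; a·n₀/n = 54·3083/3612 = 46.0914; c·n₁/n = 700·529/3612 = 102.5194
Stratum 2 (Site B): n₁ = 2003, n₀ = 702, n = 2705; a·n₀/n = 823·702/2705 = 213.5845; c·n₁/n = 106·2003/2705 = 78.4909
RR_MH = (46.0914 + 213.5845) / (102.5194 + 78.4909) = 259.6758 / 181.0103 = 1.43459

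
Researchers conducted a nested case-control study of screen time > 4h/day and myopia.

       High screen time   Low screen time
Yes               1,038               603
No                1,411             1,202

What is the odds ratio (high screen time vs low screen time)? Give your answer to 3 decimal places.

1.466

Reading the table with exposure as columns: a = 1038 (High screen time, case), b = 1411 (High screen time, non-case), c = 603 (Low screen time, case), d = 1202.
OR = (a·d)/(b·c) = (1038 × 1202) / (1411 × 603) = 1247676 / 850833 = 1.46642
The odds of myopia are about 1.47 times as high in the high screen time group.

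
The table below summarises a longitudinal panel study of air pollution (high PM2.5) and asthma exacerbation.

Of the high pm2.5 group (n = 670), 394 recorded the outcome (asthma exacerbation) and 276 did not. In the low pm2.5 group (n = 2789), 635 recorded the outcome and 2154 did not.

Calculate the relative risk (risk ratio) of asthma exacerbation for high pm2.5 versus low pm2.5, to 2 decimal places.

From the description: a = 394, b = 276, c = 635, d = 2154.
Risk in exposed = 394/670 = 0.58806; risk in unexposed = 635/2789 = 0.22768.
RR = 0.58806 / 0.22768 = 2.58283
The risk among the exposed is 2.58 times that among the unexposed.

2.58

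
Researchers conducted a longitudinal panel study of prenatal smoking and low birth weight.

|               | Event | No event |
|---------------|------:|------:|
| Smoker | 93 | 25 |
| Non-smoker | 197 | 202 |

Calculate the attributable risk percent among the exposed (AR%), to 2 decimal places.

37.35

Cells: a = 93, b = 25, c = 197, d = 202.
Risk in exposed = 93/118 = 0.78814; risk in unexposed = 197/399 = 0.49373.
RR = 0.78814/0.49373 = 1.59627
AR% = (RR − 1)/RR × 100 = (1.59627 − 1)/1.59627 × 100 = 37.3541%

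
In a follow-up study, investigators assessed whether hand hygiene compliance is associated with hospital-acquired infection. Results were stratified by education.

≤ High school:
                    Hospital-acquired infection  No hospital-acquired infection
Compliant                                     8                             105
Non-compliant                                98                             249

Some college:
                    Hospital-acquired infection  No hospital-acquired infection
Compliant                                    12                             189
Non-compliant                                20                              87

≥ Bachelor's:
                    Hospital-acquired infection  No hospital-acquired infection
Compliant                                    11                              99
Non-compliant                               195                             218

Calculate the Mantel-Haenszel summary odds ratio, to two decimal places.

0.17

OR_MH = Σ(aᵢdᵢ/nᵢ) / Σ(bᵢcᵢ/nᵢ), where nᵢ is the stratum total.
Stratum 1 (≤ High school): n = 460; a·d/n = 8·249/460 = 4.3304; b·c/n = 105·98/460 = 22.3696
Stratum 2 (Some college): n = 308; a·d/n = 12·87/308 = 3.3896; b·c/n = 189·20/308 = 12.2727
Stratum 3 (≥ Bachelor's): n = 523; a·d/n = 11·218/523 = 4.5851; b·c/n = 99·195/523 = 36.9120
OR_MH = (4.3304 + 3.3896 + 4.5851) / (22.3696 + 12.2727 + 36.9120) = 12.3051 / 71.5543 = 0.17197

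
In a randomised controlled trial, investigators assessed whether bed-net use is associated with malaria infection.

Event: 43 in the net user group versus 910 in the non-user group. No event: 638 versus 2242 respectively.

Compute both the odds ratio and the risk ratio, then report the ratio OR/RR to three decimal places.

0.759

From the description: a = 43, b = 638, c = 910, d = 2242.
OR = (43·2242)/(638·910) = 96406/580580 = 0.16605
Risk in exposed = 43/681 = 0.06314; risk in unexposed = 910/3152 = 0.28871; RR = 0.21871
OR/RR = 0.16605 / 0.21871 = 0.75923
The outcome is not rare, so the OR lies further from 1 than the RR.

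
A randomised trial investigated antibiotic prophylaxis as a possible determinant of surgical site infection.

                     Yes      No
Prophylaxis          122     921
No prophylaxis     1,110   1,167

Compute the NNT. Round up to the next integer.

Risk in treated group = 122/1043 = 0.11697; risk in control = 1110/2277 = 0.48748.
Absolute risk reduction = 0.48748 − 0.11697 = 0.37051
NNT = 1 / ARR = 1 / 0.37051 = 2.699 → round up → 3

3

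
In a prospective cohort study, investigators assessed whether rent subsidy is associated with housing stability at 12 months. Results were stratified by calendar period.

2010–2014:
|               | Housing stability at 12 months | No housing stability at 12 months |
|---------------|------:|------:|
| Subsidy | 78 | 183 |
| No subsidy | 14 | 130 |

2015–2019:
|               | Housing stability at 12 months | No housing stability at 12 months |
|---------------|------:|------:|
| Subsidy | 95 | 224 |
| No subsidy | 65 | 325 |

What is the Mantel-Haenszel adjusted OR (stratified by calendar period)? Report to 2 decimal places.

2.55

OR_MH = Σ(aᵢdᵢ/nᵢ) / Σ(bᵢcᵢ/nᵢ), where nᵢ is the stratum total.
Stratum 1 (2010–2014): n = 405; a·d/n = 78·130/405 = 25.0370; b·c/n = 183·14/405 = 6.3259
Stratum 2 (2015–2019): n = 709; a·d/n = 95·325/709 = 43.5472; b·c/n = 224·65/709 = 20.5360
OR_MH = (25.0370 + 43.5472) / (6.3259 + 20.5360) = 68.5843 / 26.8619 = 2.55322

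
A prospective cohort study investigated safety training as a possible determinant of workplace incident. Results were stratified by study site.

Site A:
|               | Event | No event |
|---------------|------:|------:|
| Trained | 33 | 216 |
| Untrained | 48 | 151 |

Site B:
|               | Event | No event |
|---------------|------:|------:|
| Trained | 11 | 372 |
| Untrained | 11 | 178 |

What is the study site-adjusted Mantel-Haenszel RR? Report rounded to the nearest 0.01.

RR_MH = Σ(aᵢ·n₀ᵢ/nᵢ) / Σ(cᵢ·n₁ᵢ/nᵢ), with n₁ᵢ = aᵢ+bᵢ (exposed), n₀ᵢ = cᵢ+dᵢ (unexposed), nᵢ = n₁ᵢ+n₀ᵢ.
Stratum 1 (Site A): n₁ = 249, n₀ = 199, n = 448; a·n₀/n = 33·199/448 = 14.6585; c·n₁/n = 48·249/448 = 26.6786
Stratum 2 (Site B): n₁ = 383, n₀ = 189, n = 572; a·n₀/n = 11·189/572 = 3.6346; c·n₁/n = 11·383/572 = 7.3654
RR_MH = (14.6585 + 3.6346) / (26.6786 + 7.3654) = 18.2931 / 34.0440 = 0.53734

0.54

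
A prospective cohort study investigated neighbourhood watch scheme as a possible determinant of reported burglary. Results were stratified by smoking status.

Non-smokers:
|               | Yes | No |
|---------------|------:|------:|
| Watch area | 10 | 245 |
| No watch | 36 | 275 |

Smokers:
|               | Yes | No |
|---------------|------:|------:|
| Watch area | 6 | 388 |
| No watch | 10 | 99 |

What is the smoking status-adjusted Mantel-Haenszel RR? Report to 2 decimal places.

RR_MH = Σ(aᵢ·n₀ᵢ/nᵢ) / Σ(cᵢ·n₁ᵢ/nᵢ), with n₁ᵢ = aᵢ+bᵢ (exposed), n₀ᵢ = cᵢ+dᵢ (unexposed), nᵢ = n₁ᵢ+n₀ᵢ.
Stratum 1 (Non-smokers): n₁ = 255, n₀ = 311, n = 566; a·n₀/n = 10·311/566 = 5.4947; c·n₁/n = 36·255/566 = 16.2191
Stratum 2 (Smokers): n₁ = 394, n₀ = 109, n = 503; a·n₀/n = 6·109/503 = 1.3002; c·n₁/n = 10·394/503 = 7.8330
RR_MH = (5.4947 + 1.3002) / (16.2191 + 7.8330) = 6.7949 / 24.0521 = 0.28251

0.28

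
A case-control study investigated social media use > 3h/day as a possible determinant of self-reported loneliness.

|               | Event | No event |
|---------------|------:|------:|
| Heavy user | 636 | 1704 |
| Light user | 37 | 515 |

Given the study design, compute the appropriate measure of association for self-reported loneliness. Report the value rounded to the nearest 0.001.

Cells: a = 636, b = 1704, c = 37, d = 515.
This is a case-control study: participants were sampled on outcome status, so risks in the source population cannot be estimated directly — relative risk is not valid here. The odds ratio is the appropriate measure.
OR = (a·d)/(b·c) = (636 × 515) / (1704 × 37) = 327540 / 63048 = 5.19509

5.195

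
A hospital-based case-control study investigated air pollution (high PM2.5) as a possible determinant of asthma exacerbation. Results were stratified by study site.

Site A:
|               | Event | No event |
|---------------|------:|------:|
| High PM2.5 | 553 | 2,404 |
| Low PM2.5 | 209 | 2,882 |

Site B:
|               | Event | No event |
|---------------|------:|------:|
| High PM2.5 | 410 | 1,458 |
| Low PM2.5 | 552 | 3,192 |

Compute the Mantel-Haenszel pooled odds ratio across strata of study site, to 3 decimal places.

2.193

OR_MH = Σ(aᵢdᵢ/nᵢ) / Σ(bᵢcᵢ/nᵢ), where nᵢ is the stratum total.
Stratum 1 (Site A): n = 6048; a·d/n = 553·2882/6048 = 263.5162; b·c/n = 2404·209/6048 = 83.0747
Stratum 2 (Site B): n = 5612; a·d/n = 410·3192/5612 = 233.2003; b·c/n = 1458·552/5612 = 143.4098
OR_MH = (263.5162 + 233.2003) / (83.0747 + 143.4098) = 496.7165 / 226.4846 = 2.19316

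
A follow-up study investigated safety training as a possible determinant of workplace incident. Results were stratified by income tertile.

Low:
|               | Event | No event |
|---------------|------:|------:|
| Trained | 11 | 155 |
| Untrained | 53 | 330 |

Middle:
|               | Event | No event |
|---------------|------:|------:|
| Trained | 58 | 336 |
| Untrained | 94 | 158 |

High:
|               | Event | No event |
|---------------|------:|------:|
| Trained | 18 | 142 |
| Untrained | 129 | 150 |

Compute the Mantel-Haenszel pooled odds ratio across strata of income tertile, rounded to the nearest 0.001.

0.255

OR_MH = Σ(aᵢdᵢ/nᵢ) / Σ(bᵢcᵢ/nᵢ), where nᵢ is the stratum total.
Stratum 1 (Low): n = 549; a·d/n = 11·330/549 = 6.6120; b·c/n = 155·53/549 = 14.9636
Stratum 2 (Middle): n = 646; a·d/n = 58·158/646 = 14.1858; b·c/n = 336·94/646 = 48.8916
Stratum 3 (High): n = 439; a·d/n = 18·150/439 = 6.1503; b·c/n = 142·129/439 = 41.7267
OR_MH = (6.6120 + 14.1858 + 6.1503) / (14.9636 + 48.8916 + 41.7267) = 26.9481 / 105.5819 = 0.25523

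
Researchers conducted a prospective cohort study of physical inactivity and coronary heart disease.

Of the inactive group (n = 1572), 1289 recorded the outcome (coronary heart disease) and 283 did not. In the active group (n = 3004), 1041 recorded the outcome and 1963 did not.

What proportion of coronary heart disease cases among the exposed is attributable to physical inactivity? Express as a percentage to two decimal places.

57.74

From the description: a = 1289, b = 283, c = 1041, d = 1963.
Risk in exposed = 1289/1572 = 0.81997; risk in unexposed = 1041/3004 = 0.34654.
RR = 0.81997/0.34654 = 2.36619
AR% = (RR − 1)/RR × 100 = (2.36619 − 1)/2.36619 × 100 = 57.7380%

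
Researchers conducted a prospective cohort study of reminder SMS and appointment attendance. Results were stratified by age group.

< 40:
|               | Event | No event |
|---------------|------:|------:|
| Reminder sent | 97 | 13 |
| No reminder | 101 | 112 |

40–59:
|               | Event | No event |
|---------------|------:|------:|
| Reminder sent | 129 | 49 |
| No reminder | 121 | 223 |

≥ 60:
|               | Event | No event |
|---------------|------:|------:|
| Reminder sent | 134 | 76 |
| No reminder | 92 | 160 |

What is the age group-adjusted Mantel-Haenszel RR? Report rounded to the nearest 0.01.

1.89

RR_MH = Σ(aᵢ·n₀ᵢ/nᵢ) / Σ(cᵢ·n₁ᵢ/nᵢ), with n₁ᵢ = aᵢ+bᵢ (exposed), n₀ᵢ = cᵢ+dᵢ (unexposed), nᵢ = n₁ᵢ+n₀ᵢ.
Stratum 1 (< 40): n₁ = 110, n₀ = 213, n = 323; a·n₀/n = 97·213/323 = 63.9659; c·n₁/n = 101·110/323 = 34.3963
Stratum 2 (40–59): n₁ = 178, n₀ = 344, n = 522; a·n₀/n = 129·344/522 = 85.0115; c·n₁/n = 121·178/522 = 41.2605
Stratum 3 (≥ 60): n₁ = 210, n₀ = 252, n = 462; a·n₀/n = 134·252/462 = 73.0909; c·n₁/n = 92·210/462 = 41.8182
RR_MH = (63.9659 + 85.0115 + 73.0909) / (34.3963 + 41.2605 + 41.8182) = 222.0683 / 117.4750 = 1.89035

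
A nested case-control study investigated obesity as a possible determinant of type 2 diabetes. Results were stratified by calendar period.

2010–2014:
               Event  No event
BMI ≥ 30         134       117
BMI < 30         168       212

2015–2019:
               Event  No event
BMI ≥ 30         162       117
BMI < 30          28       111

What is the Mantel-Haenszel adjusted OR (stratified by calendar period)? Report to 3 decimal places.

2.258

OR_MH = Σ(aᵢdᵢ/nᵢ) / Σ(bᵢcᵢ/nᵢ), where nᵢ is the stratum total.
Stratum 1 (2010–2014): n = 631; a·d/n = 134·212/631 = 45.0206; b·c/n = 117·168/631 = 31.1506
Stratum 2 (2015–2019): n = 418; a·d/n = 162·111/418 = 43.0191; b·c/n = 117·28/418 = 7.8373
OR_MH = (45.0206 + 43.0191) / (31.1506 + 7.8373) = 88.0397 / 38.9879 = 2.25813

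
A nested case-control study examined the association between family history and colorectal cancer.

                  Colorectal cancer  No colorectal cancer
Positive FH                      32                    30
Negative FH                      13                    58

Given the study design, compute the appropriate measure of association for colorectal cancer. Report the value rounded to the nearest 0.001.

Cells: a = 32, b = 30, c = 13, d = 58.
This is a nested case-control study: participants were sampled on outcome status, so risks in the source population cannot be estimated directly — relative risk is not valid here. The odds ratio is the appropriate measure.
OR = (a·d)/(b·c) = (32 × 58) / (30 × 13) = 1856 / 390 = 4.75897

4.759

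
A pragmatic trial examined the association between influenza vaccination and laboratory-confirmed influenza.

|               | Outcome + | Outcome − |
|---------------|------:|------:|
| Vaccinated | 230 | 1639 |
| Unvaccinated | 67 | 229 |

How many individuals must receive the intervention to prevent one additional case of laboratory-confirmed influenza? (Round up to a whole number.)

Risk in treated group = 230/1869 = 0.12306; risk in control = 67/296 = 0.22635.
Absolute risk reduction = 0.22635 − 0.12306 = 0.10329
NNT = 1 / ARR = 1 / 0.10329 = 9.681 → round up → 10

10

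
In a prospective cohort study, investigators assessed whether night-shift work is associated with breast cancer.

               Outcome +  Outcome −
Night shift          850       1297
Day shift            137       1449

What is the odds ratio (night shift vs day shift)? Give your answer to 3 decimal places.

Cells: a = 850, b = 1297, c = 137, d = 1449.
OR = (a·d)/(b·c) = (850 × 1449) / (1297 × 137) = 1231650 / 177689 = 6.93149
The odds of breast cancer are about 6.93 times as high in the night shift group.

6.931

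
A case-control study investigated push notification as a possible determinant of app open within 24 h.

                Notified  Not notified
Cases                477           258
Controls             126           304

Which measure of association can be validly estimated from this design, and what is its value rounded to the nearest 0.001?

4.461

Reading the table with exposure as columns: a = 477 (Notified, case), b = 126 (Notified, non-case), c = 258 (Not notified, case), d = 304.
This is a case-control study: participants were sampled on outcome status, so risks in the source population cannot be estimated directly — relative risk is not valid here. The odds ratio is the appropriate measure.
OR = (a·d)/(b·c) = (477 × 304) / (126 × 258) = 145008 / 32508 = 4.46069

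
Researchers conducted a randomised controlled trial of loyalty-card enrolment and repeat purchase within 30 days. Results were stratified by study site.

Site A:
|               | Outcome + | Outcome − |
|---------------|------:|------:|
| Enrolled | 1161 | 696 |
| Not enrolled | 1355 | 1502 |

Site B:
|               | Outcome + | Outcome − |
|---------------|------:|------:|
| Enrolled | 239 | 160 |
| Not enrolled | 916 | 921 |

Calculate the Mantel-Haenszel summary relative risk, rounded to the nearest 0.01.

1.29

RR_MH = Σ(aᵢ·n₀ᵢ/nᵢ) / Σ(cᵢ·n₁ᵢ/nᵢ), with n₁ᵢ = aᵢ+bᵢ (exposed), n₀ᵢ = cᵢ+dᵢ (unexposed), nᵢ = n₁ᵢ+n₀ᵢ.
Stratum 1 (Site A): n₁ = 1857, n₀ = 2857, n = 4714; a·n₀/n = 1161·2857/4714 = 703.6438; c·n₁/n = 1355·1857/4714 = 533.7792
Stratum 2 (Site B): n₁ = 399, n₀ = 1837, n = 2236; a·n₀/n = 239·1837/2236 = 196.3520; c·n₁/n = 916·399/2236 = 163.4544
RR_MH = (703.6438 + 196.3520) / (533.7792 + 163.4544) = 899.9958 / 697.2336 = 1.29081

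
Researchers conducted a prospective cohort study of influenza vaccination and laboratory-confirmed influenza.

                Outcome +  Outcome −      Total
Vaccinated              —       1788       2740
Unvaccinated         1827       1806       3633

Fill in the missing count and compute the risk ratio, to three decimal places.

The missing cell is in the exposed row: 2740 − 1788 = 952.
So a = 952, b = 1788, c = 1827, d = 1806.
RR = [a/(a+b)] / [c/(c+d)] = (952/2740) / (1827/3633) = 0.34745/0.50289 = 0.69090

0.691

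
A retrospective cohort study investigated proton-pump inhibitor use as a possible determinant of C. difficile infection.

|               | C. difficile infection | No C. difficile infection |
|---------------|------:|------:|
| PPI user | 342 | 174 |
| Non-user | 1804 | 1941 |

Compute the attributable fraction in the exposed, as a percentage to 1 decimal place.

Cells: a = 342, b = 174, c = 1804, d = 1941.
Risk in exposed = 342/516 = 0.66279; risk in unexposed = 1804/3745 = 0.48171.
RR = 0.66279/0.48171 = 1.37592
AR% = (RR − 1)/RR × 100 = (1.37592 − 1)/1.37592 × 100 = 27.3211%

27.3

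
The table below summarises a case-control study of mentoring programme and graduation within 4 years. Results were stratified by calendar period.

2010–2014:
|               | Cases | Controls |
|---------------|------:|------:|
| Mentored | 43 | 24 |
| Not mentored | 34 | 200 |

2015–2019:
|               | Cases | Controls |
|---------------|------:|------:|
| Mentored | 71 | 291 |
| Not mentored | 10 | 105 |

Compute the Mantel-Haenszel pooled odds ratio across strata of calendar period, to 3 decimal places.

OR_MH = Σ(aᵢdᵢ/nᵢ) / Σ(bᵢcᵢ/nᵢ), where nᵢ is the stratum total.
Stratum 1 (2010–2014): n = 301; a·d/n = 43·200/301 = 28.5714; b·c/n = 24·34/301 = 2.7110
Stratum 2 (2015–2019): n = 477; a·d/n = 71·105/477 = 15.6289; b·c/n = 291·10/477 = 6.1006
OR_MH = (28.5714 + 15.6289) / (2.7110 + 6.1006) = 44.2004 / 8.8116 = 5.01616

5.016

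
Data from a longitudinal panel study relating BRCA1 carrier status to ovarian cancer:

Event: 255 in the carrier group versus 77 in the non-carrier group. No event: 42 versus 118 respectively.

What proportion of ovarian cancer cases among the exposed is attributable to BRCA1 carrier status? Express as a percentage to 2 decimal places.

54.01

From the description: a = 255, b = 42, c = 77, d = 118.
Risk in exposed = 255/297 = 0.85859; risk in unexposed = 77/195 = 0.39487.
RR = 0.85859/0.39487 = 2.17434
AR% = (RR − 1)/RR × 100 = (2.17434 − 1)/2.17434 × 100 = 54.0090%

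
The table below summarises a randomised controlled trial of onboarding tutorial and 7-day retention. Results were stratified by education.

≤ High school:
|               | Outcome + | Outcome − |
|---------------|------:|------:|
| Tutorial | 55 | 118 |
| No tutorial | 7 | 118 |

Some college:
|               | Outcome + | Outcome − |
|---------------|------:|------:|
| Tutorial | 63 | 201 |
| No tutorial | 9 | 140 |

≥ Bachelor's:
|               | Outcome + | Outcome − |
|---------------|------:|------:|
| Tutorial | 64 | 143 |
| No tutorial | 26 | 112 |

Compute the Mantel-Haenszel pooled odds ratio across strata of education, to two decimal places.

OR_MH = Σ(aᵢdᵢ/nᵢ) / Σ(bᵢcᵢ/nᵢ), where nᵢ is the stratum total.
Stratum 1 (≤ High school): n = 298; a·d/n = 55·118/298 = 21.7785; b·c/n = 118·7/298 = 2.7718
Stratum 2 (Some college): n = 413; a·d/n = 63·140/413 = 21.3559; b·c/n = 201·9/413 = 4.3801
Stratum 3 (≥ Bachelor's): n = 345; a·d/n = 64·112/345 = 20.7768; b·c/n = 143·26/345 = 10.7768
OR_MH = (21.7785 + 21.3559 + 20.7768) / (2.7718 + 4.3801 + 10.7768) = 63.9113 / 17.9288 = 3.56473

3.56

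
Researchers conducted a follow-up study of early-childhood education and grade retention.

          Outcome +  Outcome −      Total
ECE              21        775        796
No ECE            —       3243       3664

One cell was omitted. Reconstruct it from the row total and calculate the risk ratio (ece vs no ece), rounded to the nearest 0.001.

The missing cell is in the unexposed row: 3664 − 3243 = 421.
So a = 21, b = 775, c = 421, d = 3243.
RR = [a/(a+b)] / [c/(c+d)] = (21/796) / (421/3664) = 0.02638/0.11490 = 0.22960

0.230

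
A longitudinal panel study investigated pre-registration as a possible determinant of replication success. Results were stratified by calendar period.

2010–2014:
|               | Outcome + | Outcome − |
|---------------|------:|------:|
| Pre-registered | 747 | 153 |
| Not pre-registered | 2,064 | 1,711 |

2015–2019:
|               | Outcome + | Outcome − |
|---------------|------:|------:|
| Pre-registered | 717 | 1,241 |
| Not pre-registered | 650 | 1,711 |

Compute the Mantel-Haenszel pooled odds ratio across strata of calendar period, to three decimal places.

OR_MH = Σ(aᵢdᵢ/nᵢ) / Σ(bᵢcᵢ/nᵢ), where nᵢ is the stratum total.
Stratum 1 (2010–2014): n = 4675; a·d/n = 747·1711/4675 = 273.3940; b·c/n = 153·2064/4675 = 67.5491
Stratum 2 (2015–2019): n = 4319; a·d/n = 717·1711/4319 = 284.0442; b·c/n = 1241·650/4319 = 186.7678
OR_MH = (273.3940 + 284.0442) / (67.5491 + 186.7678) = 557.4382 / 254.3169 = 2.19190

2.192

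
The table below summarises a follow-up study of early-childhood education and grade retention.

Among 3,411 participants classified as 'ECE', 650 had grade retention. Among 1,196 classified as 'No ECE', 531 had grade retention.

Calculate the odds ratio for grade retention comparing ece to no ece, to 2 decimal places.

0.29

From the description: a = 650, b = 2761, c = 531, d = 665.
OR = (a·d)/(b·c) = (650 × 665) / (2761 × 531) = 432250 / 1466091 = 0.29483
Exposure is associated with lower odds of grade retention (OR = 0.29 < 1).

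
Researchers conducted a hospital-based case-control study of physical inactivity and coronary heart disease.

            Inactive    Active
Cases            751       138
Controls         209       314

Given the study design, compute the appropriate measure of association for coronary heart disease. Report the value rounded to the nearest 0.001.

Reading the table with exposure as columns: a = 751 (Inactive, case), b = 209 (Inactive, non-case), c = 138 (Active, case), d = 314.
This is a hospital-based case-control study: participants were sampled on outcome status, so risks in the source population cannot be estimated directly — relative risk is not valid here. The odds ratio is the appropriate measure.
OR = (a·d)/(b·c) = (751 × 314) / (209 × 138) = 235814 / 28842 = 8.17606

8.176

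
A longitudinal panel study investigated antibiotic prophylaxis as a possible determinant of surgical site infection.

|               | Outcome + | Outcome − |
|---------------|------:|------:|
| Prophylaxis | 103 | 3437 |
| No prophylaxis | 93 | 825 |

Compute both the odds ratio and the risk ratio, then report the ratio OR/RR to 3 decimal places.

Cells: a = 103, b = 3437, c = 93, d = 825.
OR = (103·825)/(3437·93) = 84975/319641 = 0.26585
Risk in exposed = 103/3540 = 0.02910; risk in unexposed = 93/918 = 0.10131; RR = 0.28721
OR/RR = 0.26585 / 0.28721 = 0.92562
The outcome is not rare, so the OR lies further from 1 than the RR.

0.926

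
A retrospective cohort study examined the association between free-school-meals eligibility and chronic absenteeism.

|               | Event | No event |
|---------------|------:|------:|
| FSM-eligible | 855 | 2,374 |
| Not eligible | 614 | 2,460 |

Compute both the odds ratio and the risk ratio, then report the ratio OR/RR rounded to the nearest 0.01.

1.09

Cells: a = 855, b = 2374, c = 614, d = 2460.
OR = (855·2460)/(2374·614) = 2103300/1457636 = 1.44295
Risk in exposed = 855/3229 = 0.26479; risk in unexposed = 614/3074 = 0.19974; RR = 1.32566
OR/RR = 1.44295 / 1.32566 = 1.08848
The outcome is not rare, so the OR lies further from 1 than the RR.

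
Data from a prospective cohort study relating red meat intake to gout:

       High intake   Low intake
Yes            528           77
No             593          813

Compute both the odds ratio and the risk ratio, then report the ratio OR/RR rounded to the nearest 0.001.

Reading the table with exposure as columns: a = 528 (High intake, case), b = 593 (High intake, non-case), c = 77 (Low intake, case), d = 813.
OR = (528·813)/(593·77) = 429264/45661 = 9.40111
Risk in exposed = 528/1121 = 0.47101; risk in unexposed = 77/890 = 0.08652; RR = 5.44412
OR/RR = 9.40111 / 5.44412 = 1.72684
The outcome is not rare, so the OR lies further from 1 than the RR.

1.727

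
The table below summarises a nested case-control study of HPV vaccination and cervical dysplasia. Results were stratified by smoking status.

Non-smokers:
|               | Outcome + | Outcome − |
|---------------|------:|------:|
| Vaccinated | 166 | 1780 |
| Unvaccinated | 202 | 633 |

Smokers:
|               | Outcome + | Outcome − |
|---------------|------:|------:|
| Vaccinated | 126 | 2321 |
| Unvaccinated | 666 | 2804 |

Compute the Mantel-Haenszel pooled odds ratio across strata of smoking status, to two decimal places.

0.25

OR_MH = Σ(aᵢdᵢ/nᵢ) / Σ(bᵢcᵢ/nᵢ), where nᵢ is the stratum total.
Stratum 1 (Non-smokers): n = 2781; a·d/n = 166·633/2781 = 37.7843; b·c/n = 1780·202/2781 = 129.2916
Stratum 2 (Smokers): n = 5917; a·d/n = 126·2804/5917 = 59.7100; b·c/n = 2321·666/5917 = 261.2449
OR_MH = (37.7843 + 59.7100) / (129.2916 + 261.2449) = 97.4942 / 390.5365 = 0.24964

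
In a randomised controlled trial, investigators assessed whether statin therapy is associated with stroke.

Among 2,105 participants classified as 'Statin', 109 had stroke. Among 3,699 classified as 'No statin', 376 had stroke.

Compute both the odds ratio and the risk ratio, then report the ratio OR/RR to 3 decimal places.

0.947

From the description: a = 109, b = 1996, c = 376, d = 3323.
OR = (109·3323)/(1996·376) = 362207/750496 = 0.48262
Risk in exposed = 109/2105 = 0.05178; risk in unexposed = 376/3699 = 0.10165; RR = 0.50941
OR/RR = 0.48262 / 0.50941 = 0.94741
The outcome is not rare, so the OR lies further from 1 than the RR.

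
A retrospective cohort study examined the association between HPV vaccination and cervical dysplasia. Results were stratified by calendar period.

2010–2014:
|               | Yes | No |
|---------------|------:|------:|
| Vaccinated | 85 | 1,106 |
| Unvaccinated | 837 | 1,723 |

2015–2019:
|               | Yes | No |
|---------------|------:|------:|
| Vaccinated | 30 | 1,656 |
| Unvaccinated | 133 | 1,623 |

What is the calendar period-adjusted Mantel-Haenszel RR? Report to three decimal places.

0.222

RR_MH = Σ(aᵢ·n₀ᵢ/nᵢ) / Σ(cᵢ·n₁ᵢ/nᵢ), with n₁ᵢ = aᵢ+bᵢ (exposed), n₀ᵢ = cᵢ+dᵢ (unexposed), nᵢ = n₁ᵢ+n₀ᵢ.
Stratum 1 (2010–2014): n₁ = 1191, n₀ = 2560, n = 3751; a·n₀/n = 85·2560/3751 = 58.0112; c·n₁/n = 837·1191/3751 = 265.7603
Stratum 2 (2015–2019): n₁ = 1686, n₀ = 1756, n = 3442; a·n₀/n = 30·1756/3442 = 15.3051; c·n₁/n = 133·1686/3442 = 65.1476
RR_MH = (58.0112 + 15.3051) / (265.7603 + 65.1476) = 73.3163 / 330.9079 = 0.22156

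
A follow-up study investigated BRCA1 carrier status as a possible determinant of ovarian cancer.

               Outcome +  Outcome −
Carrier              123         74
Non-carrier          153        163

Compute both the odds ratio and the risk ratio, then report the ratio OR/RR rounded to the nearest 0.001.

1.373

Cells: a = 123, b = 74, c = 153, d = 163.
OR = (123·163)/(74·153) = 20049/11322 = 1.77080
Risk in exposed = 123/197 = 0.62437; risk in unexposed = 153/316 = 0.48418; RR = 1.28954
OR/RR = 1.77080 / 1.28954 = 1.37320
The outcome is not rare, so the OR lies further from 1 than the RR.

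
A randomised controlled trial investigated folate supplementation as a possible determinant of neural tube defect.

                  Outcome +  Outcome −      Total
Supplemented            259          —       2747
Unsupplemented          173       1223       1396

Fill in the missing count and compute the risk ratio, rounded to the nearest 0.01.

0.76

The missing cell is in the exposed row: 2747 − 259 = 2488.
So a = 259, b = 2488, c = 173, d = 1223.
RR = [a/(a+b)] / [c/(c+d)] = (259/2747) / (173/1396) = 0.09428/0.12393 = 0.76082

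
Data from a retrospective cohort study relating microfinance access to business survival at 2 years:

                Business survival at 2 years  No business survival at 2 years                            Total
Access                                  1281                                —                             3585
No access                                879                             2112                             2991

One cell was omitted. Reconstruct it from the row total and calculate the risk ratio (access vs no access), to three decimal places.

The missing cell is in the exposed row: 3585 − 1281 = 2304.
So a = 1281, b = 2304, c = 879, d = 2112.
RR = [a/(a+b)] / [c/(c+d)] = (1281/3585) / (879/2991) = 0.35732/0.29388 = 1.21587

1.216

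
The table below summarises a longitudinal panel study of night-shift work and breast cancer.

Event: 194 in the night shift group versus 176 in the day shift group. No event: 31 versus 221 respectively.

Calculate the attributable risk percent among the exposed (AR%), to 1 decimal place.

48.6

From the description: a = 194, b = 31, c = 176, d = 221.
Risk in exposed = 194/225 = 0.86222; risk in unexposed = 176/397 = 0.44332.
RR = 0.86222/0.44332 = 1.94490
AR% = (RR − 1)/RR × 100 = (1.94490 − 1)/1.94490 × 100 = 48.5834%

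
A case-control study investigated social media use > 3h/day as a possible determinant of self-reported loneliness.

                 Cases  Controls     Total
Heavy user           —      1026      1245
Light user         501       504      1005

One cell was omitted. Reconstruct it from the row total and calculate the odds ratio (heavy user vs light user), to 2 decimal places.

0.21

The missing cell is in the exposed row: 1245 − 1026 = 219.
So a = 219, b = 1026, c = 501, d = 504.
OR = (a·d)/(b·c) = (219 × 504) / (1026 × 501) = 110376 / 514026 = 0.21473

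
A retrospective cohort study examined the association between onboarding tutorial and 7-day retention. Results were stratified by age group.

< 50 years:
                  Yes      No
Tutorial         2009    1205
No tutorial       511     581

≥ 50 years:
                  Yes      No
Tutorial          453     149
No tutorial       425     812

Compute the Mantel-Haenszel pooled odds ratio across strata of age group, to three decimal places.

OR_MH = Σ(aᵢdᵢ/nᵢ) / Σ(bᵢcᵢ/nᵢ), where nᵢ is the stratum total.
Stratum 1 (< 50 years): n = 4306; a·d/n = 2009·581/4306 = 271.0704; b·c/n = 1205·511/4306 = 142.9993
Stratum 2 (≥ 50 years): n = 1839; a·d/n = 453·812/1839 = 200.0196; b·c/n = 149·425/1839 = 34.4345
OR_MH = (271.0704 + 200.0196) / (142.9993 + 34.4345) = 471.0899 / 177.4338 = 2.65502

2.655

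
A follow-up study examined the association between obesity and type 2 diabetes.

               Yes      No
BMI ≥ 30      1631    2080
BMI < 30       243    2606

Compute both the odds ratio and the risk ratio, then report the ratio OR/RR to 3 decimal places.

1.632

Cells: a = 1631, b = 2080, c = 243, d = 2606.
OR = (1631·2606)/(2080·243) = 4250386/505440 = 8.40928
Risk in exposed = 1631/3711 = 0.43950; risk in unexposed = 243/2849 = 0.08529; RR = 5.15287
OR/RR = 8.40928 / 5.15287 = 1.63196
The outcome is not rare, so the OR lies further from 1 than the RR.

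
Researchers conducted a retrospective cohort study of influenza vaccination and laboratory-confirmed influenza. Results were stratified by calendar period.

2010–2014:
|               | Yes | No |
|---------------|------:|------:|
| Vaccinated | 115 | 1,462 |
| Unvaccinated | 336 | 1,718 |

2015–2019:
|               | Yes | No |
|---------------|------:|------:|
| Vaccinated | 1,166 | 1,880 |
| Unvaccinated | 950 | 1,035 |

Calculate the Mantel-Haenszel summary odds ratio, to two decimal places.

0.60

OR_MH = Σ(aᵢdᵢ/nᵢ) / Σ(bᵢcᵢ/nᵢ), where nᵢ is the stratum total.
Stratum 1 (2010–2014): n = 3631; a·d/n = 115·1718/3631 = 54.4120; b·c/n = 1462·336/3631 = 135.2884
Stratum 2 (2015–2019): n = 5031; a·d/n = 1166·1035/5031 = 239.8748; b·c/n = 1880·950/5031 = 354.9990
OR_MH = (54.4120 + 239.8748) / (135.2884 + 354.9990) = 294.2868 / 490.2874 = 0.60023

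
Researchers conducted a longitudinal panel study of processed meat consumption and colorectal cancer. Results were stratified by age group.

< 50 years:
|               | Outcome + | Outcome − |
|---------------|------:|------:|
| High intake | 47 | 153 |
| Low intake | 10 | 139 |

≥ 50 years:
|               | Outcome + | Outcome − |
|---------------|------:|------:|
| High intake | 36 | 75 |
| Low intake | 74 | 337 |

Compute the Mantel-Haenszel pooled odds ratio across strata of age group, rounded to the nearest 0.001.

2.794

OR_MH = Σ(aᵢdᵢ/nᵢ) / Σ(bᵢcᵢ/nᵢ), where nᵢ is the stratum total.
Stratum 1 (< 50 years): n = 349; a·d/n = 47·139/349 = 18.7192; b·c/n = 153·10/349 = 4.3840
Stratum 2 (≥ 50 years): n = 522; a·d/n = 36·337/522 = 23.2414; b·c/n = 75·74/522 = 10.6322
OR_MH = (18.7192 + 23.2414) / (4.3840 + 10.6322) = 41.9606 / 15.0161 = 2.79437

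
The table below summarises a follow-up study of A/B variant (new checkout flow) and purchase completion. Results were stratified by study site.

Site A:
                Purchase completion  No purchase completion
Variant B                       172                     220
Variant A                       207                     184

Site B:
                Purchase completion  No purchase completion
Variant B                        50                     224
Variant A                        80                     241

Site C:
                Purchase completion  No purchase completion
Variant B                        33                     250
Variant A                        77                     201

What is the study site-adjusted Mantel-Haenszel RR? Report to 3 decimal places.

0.721

RR_MH = Σ(aᵢ·n₀ᵢ/nᵢ) / Σ(cᵢ·n₁ᵢ/nᵢ), with n₁ᵢ = aᵢ+bᵢ (exposed), n₀ᵢ = cᵢ+dᵢ (unexposed), nᵢ = n₁ᵢ+n₀ᵢ.
Stratum 1 (Site A): n₁ = 392, n₀ = 391, n = 783; a·n₀/n = 172·391/783 = 85.8902; c·n₁/n = 207·392/783 = 103.6322
Stratum 2 (Site B): n₁ = 274, n₀ = 321, n = 595; a·n₀/n = 50·321/595 = 26.9748; c·n₁/n = 80·274/595 = 36.8403
Stratum 3 (Site C): n₁ = 283, n₀ = 278, n = 561; a·n₀/n = 33·278/561 = 16.3529; c·n₁/n = 77·283/561 = 38.8431
RR_MH = (85.8902 + 26.9748 + 16.3529) / (103.6322 + 36.8403 + 38.8431) = 129.2179 / 179.3157 = 0.72062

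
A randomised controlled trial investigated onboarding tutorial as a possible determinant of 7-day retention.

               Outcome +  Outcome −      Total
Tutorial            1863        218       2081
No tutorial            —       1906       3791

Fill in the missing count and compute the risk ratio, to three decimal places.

1.800

The missing cell is in the unexposed row: 3791 − 1906 = 1885.
So a = 1863, b = 218, c = 1885, d = 1906.
RR = [a/(a+b)] / [c/(c+d)] = (1863/2081) / (1885/3791) = 0.89524/0.49723 = 1.80046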